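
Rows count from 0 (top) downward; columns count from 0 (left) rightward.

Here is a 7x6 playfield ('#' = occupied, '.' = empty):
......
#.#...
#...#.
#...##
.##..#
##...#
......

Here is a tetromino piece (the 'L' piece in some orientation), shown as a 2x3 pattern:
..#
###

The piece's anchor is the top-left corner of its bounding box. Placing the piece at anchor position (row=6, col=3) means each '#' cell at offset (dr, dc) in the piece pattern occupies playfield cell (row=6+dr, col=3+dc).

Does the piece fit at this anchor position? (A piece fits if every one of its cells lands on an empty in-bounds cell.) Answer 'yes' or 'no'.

Answer: no

Derivation:
Check each piece cell at anchor (6, 3):
  offset (0,2) -> (6,5): empty -> OK
  offset (1,0) -> (7,3): out of bounds -> FAIL
  offset (1,1) -> (7,4): out of bounds -> FAIL
  offset (1,2) -> (7,5): out of bounds -> FAIL
All cells valid: no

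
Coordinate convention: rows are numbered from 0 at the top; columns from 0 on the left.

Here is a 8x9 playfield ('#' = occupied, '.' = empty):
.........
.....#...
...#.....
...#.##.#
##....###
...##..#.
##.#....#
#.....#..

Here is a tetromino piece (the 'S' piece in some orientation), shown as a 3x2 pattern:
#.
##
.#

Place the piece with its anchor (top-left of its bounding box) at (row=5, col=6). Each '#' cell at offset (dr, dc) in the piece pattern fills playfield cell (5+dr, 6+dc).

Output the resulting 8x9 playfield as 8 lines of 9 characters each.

Fill (5+0,6+0) = (5,6)
Fill (5+1,6+0) = (6,6)
Fill (5+1,6+1) = (6,7)
Fill (5+2,6+1) = (7,7)

Answer: .........
.....#...
...#.....
...#.##.#
##....###
...##.##.
##.#..###
#.....##.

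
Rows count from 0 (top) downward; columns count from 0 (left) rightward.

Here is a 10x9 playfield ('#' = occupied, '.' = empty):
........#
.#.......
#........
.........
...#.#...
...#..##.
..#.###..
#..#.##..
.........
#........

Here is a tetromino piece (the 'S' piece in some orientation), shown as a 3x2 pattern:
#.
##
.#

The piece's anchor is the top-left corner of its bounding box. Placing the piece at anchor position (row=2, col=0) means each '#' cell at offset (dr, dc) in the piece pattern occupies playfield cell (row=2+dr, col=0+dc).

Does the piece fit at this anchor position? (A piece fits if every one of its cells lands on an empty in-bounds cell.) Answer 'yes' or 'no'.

Check each piece cell at anchor (2, 0):
  offset (0,0) -> (2,0): occupied ('#') -> FAIL
  offset (1,0) -> (3,0): empty -> OK
  offset (1,1) -> (3,1): empty -> OK
  offset (2,1) -> (4,1): empty -> OK
All cells valid: no

Answer: no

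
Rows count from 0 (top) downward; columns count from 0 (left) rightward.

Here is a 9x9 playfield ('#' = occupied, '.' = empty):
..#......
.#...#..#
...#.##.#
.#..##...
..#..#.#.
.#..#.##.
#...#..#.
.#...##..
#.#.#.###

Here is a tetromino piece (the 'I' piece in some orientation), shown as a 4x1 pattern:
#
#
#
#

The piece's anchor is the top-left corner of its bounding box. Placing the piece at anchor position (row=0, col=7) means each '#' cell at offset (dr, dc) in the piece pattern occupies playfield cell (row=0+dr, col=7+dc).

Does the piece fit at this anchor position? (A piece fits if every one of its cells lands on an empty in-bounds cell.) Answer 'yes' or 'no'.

Answer: yes

Derivation:
Check each piece cell at anchor (0, 7):
  offset (0,0) -> (0,7): empty -> OK
  offset (1,0) -> (1,7): empty -> OK
  offset (2,0) -> (2,7): empty -> OK
  offset (3,0) -> (3,7): empty -> OK
All cells valid: yes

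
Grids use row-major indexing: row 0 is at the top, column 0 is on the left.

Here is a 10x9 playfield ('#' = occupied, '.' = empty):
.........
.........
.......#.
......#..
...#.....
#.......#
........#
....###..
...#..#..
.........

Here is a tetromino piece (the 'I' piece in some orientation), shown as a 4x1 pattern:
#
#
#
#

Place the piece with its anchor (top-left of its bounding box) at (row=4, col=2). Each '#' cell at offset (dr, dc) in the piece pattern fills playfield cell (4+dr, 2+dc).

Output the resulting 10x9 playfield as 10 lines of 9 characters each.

Fill (4+0,2+0) = (4,2)
Fill (4+1,2+0) = (5,2)
Fill (4+2,2+0) = (6,2)
Fill (4+3,2+0) = (7,2)

Answer: .........
.........
.......#.
......#..
..##.....
#.#.....#
..#.....#
..#.###..
...#..#..
.........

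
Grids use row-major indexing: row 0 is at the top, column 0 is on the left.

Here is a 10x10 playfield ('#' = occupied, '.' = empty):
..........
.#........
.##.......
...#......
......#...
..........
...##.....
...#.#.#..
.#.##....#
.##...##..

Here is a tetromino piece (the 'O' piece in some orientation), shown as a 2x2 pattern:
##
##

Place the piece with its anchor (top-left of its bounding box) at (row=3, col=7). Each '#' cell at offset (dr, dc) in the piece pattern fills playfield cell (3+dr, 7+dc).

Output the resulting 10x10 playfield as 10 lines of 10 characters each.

Fill (3+0,7+0) = (3,7)
Fill (3+0,7+1) = (3,8)
Fill (3+1,7+0) = (4,7)
Fill (3+1,7+1) = (4,8)

Answer: ..........
.#........
.##.......
...#...##.
......###.
..........
...##.....
...#.#.#..
.#.##....#
.##...##..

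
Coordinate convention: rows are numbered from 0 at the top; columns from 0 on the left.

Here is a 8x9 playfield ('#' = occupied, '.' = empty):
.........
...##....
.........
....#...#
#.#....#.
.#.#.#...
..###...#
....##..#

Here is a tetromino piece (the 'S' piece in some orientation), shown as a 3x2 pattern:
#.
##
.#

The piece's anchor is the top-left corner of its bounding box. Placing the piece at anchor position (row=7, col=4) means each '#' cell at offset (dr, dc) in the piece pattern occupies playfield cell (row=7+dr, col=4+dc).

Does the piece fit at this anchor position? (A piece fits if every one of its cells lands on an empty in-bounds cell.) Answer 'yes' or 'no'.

Answer: no

Derivation:
Check each piece cell at anchor (7, 4):
  offset (0,0) -> (7,4): occupied ('#') -> FAIL
  offset (1,0) -> (8,4): out of bounds -> FAIL
  offset (1,1) -> (8,5): out of bounds -> FAIL
  offset (2,1) -> (9,5): out of bounds -> FAIL
All cells valid: no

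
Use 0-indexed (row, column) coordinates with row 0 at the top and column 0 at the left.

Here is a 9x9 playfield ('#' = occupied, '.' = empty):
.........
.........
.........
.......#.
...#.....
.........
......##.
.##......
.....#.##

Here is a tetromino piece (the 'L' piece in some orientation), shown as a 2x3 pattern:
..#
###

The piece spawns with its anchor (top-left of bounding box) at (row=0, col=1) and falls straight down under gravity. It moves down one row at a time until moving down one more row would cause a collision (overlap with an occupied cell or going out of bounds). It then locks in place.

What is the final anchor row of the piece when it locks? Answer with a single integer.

Answer: 2

Derivation:
Spawn at (row=0, col=1). Try each row:
  row 0: fits
  row 1: fits
  row 2: fits
  row 3: blocked -> lock at row 2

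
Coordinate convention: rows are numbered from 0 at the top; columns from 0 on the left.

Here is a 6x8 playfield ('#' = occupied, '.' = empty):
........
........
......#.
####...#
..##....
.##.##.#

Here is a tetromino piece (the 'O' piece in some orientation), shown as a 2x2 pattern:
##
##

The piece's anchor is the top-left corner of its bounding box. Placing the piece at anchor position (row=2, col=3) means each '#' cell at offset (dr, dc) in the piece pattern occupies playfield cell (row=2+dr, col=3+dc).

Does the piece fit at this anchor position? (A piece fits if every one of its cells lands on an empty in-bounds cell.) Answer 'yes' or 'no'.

Check each piece cell at anchor (2, 3):
  offset (0,0) -> (2,3): empty -> OK
  offset (0,1) -> (2,4): empty -> OK
  offset (1,0) -> (3,3): occupied ('#') -> FAIL
  offset (1,1) -> (3,4): empty -> OK
All cells valid: no

Answer: no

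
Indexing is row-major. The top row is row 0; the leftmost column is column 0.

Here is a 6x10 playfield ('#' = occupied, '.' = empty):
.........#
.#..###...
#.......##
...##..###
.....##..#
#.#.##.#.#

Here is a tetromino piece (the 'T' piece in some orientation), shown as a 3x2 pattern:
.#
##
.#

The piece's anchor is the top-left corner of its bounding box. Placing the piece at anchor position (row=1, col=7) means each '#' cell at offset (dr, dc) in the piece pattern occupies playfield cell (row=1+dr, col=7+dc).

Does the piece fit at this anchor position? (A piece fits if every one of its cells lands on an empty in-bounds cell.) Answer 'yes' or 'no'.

Answer: no

Derivation:
Check each piece cell at anchor (1, 7):
  offset (0,1) -> (1,8): empty -> OK
  offset (1,0) -> (2,7): empty -> OK
  offset (1,1) -> (2,8): occupied ('#') -> FAIL
  offset (2,1) -> (3,8): occupied ('#') -> FAIL
All cells valid: no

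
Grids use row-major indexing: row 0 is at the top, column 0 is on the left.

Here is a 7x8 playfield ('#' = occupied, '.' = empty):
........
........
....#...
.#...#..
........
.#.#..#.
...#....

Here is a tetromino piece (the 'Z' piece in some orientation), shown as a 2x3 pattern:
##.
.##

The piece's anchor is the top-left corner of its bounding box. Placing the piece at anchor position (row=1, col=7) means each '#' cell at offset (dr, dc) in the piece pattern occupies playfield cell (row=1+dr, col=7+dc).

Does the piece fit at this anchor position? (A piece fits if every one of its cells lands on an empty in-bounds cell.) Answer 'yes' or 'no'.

Answer: no

Derivation:
Check each piece cell at anchor (1, 7):
  offset (0,0) -> (1,7): empty -> OK
  offset (0,1) -> (1,8): out of bounds -> FAIL
  offset (1,1) -> (2,8): out of bounds -> FAIL
  offset (1,2) -> (2,9): out of bounds -> FAIL
All cells valid: no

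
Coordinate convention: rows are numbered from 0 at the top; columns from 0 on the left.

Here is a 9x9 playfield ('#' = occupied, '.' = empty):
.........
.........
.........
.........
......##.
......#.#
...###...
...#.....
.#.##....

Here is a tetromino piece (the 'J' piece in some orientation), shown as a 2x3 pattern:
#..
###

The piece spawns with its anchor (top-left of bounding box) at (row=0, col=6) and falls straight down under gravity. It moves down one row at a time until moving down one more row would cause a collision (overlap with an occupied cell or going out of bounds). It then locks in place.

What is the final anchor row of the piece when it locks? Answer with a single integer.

Spawn at (row=0, col=6). Try each row:
  row 0: fits
  row 1: fits
  row 2: fits
  row 3: blocked -> lock at row 2

Answer: 2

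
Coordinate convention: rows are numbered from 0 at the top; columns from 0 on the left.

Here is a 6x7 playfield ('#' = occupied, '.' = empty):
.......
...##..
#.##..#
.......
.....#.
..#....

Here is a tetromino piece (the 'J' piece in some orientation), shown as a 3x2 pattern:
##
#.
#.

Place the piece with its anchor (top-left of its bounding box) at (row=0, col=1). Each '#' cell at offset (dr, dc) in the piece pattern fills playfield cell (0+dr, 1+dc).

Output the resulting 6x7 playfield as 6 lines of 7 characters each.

Answer: .##....
.#.##..
####..#
.......
.....#.
..#....

Derivation:
Fill (0+0,1+0) = (0,1)
Fill (0+0,1+1) = (0,2)
Fill (0+1,1+0) = (1,1)
Fill (0+2,1+0) = (2,1)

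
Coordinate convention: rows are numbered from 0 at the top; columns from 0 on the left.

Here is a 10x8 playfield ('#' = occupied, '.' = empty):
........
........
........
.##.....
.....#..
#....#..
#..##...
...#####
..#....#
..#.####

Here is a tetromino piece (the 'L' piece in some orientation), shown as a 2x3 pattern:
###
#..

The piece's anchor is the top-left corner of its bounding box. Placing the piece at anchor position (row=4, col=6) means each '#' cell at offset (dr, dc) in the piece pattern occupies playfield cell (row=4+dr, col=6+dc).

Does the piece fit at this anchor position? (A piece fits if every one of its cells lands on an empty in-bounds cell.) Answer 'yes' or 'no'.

Answer: no

Derivation:
Check each piece cell at anchor (4, 6):
  offset (0,0) -> (4,6): empty -> OK
  offset (0,1) -> (4,7): empty -> OK
  offset (0,2) -> (4,8): out of bounds -> FAIL
  offset (1,0) -> (5,6): empty -> OK
All cells valid: no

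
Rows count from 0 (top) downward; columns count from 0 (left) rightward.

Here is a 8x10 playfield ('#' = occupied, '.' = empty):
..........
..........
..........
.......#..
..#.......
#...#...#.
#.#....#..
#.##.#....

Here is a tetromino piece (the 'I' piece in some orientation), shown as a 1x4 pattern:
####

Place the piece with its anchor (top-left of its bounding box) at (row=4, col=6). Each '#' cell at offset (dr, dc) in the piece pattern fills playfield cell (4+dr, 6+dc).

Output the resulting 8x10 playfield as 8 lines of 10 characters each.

Fill (4+0,6+0) = (4,6)
Fill (4+0,6+1) = (4,7)
Fill (4+0,6+2) = (4,8)
Fill (4+0,6+3) = (4,9)

Answer: ..........
..........
..........
.......#..
..#...####
#...#...#.
#.#....#..
#.##.#....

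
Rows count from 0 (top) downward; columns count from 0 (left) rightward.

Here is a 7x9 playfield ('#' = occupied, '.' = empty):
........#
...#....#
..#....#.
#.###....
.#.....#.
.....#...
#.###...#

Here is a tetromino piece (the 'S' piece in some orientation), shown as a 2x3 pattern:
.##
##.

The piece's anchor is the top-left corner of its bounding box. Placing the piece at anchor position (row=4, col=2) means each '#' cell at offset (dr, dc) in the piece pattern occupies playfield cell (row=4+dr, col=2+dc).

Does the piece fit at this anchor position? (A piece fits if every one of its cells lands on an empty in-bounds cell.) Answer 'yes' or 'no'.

Answer: yes

Derivation:
Check each piece cell at anchor (4, 2):
  offset (0,1) -> (4,3): empty -> OK
  offset (0,2) -> (4,4): empty -> OK
  offset (1,0) -> (5,2): empty -> OK
  offset (1,1) -> (5,3): empty -> OK
All cells valid: yes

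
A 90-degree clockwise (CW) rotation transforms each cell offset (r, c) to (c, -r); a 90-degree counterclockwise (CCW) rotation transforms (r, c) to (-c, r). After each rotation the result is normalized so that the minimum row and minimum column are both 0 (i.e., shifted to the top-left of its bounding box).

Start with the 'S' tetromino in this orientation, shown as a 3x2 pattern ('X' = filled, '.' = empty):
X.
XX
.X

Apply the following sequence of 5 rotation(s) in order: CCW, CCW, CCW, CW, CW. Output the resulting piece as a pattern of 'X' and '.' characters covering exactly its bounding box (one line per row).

Answer: .XX
XX.

Derivation:
Start:
X.
XX
.X
After rotation 1 (CCW):
.XX
XX.
After rotation 2 (CCW):
X.
XX
.X
After rotation 3 (CCW):
.XX
XX.
After rotation 4 (CW):
X.
XX
.X
After rotation 5 (CW):
.XX
XX.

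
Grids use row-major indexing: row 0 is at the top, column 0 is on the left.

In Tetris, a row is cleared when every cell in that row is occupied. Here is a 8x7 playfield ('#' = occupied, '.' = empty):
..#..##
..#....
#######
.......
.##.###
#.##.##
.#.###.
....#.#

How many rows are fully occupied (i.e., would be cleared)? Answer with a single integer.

Answer: 1

Derivation:
Check each row:
  row 0: 4 empty cells -> not full
  row 1: 6 empty cells -> not full
  row 2: 0 empty cells -> FULL (clear)
  row 3: 7 empty cells -> not full
  row 4: 2 empty cells -> not full
  row 5: 2 empty cells -> not full
  row 6: 3 empty cells -> not full
  row 7: 5 empty cells -> not full
Total rows cleared: 1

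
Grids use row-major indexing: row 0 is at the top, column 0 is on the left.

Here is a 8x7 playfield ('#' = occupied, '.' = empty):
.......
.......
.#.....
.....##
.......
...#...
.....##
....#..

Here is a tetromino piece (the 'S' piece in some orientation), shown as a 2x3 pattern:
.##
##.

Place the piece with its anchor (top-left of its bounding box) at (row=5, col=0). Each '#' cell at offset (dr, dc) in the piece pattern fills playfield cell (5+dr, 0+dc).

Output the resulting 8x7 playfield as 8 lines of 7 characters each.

Fill (5+0,0+1) = (5,1)
Fill (5+0,0+2) = (5,2)
Fill (5+1,0+0) = (6,0)
Fill (5+1,0+1) = (6,1)

Answer: .......
.......
.#.....
.....##
.......
.###...
##...##
....#..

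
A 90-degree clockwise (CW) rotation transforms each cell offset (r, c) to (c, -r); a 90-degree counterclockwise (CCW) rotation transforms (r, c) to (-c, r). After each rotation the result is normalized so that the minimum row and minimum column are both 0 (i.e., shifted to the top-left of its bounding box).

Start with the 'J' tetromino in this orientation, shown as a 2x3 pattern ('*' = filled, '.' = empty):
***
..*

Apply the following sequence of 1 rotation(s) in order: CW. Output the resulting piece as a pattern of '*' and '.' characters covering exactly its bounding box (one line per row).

Start:
***
..*
After rotation 1 (CW):
.*
.*
**

Answer: .*
.*
**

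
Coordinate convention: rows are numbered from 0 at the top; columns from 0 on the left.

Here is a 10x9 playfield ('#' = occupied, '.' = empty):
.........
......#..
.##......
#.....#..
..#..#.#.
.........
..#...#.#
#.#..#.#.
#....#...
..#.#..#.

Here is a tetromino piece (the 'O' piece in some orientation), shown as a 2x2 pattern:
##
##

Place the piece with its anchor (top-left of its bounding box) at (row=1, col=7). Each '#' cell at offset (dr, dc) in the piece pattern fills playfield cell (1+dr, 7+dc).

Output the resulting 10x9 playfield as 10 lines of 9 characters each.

Answer: .........
......###
.##....##
#.....#..
..#..#.#.
.........
..#...#.#
#.#..#.#.
#....#...
..#.#..#.

Derivation:
Fill (1+0,7+0) = (1,7)
Fill (1+0,7+1) = (1,8)
Fill (1+1,7+0) = (2,7)
Fill (1+1,7+1) = (2,8)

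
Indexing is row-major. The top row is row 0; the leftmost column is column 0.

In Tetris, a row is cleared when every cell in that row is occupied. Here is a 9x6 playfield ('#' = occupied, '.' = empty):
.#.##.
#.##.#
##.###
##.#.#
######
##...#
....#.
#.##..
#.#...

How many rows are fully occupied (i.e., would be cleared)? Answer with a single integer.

Answer: 1

Derivation:
Check each row:
  row 0: 3 empty cells -> not full
  row 1: 2 empty cells -> not full
  row 2: 1 empty cell -> not full
  row 3: 2 empty cells -> not full
  row 4: 0 empty cells -> FULL (clear)
  row 5: 3 empty cells -> not full
  row 6: 5 empty cells -> not full
  row 7: 3 empty cells -> not full
  row 8: 4 empty cells -> not full
Total rows cleared: 1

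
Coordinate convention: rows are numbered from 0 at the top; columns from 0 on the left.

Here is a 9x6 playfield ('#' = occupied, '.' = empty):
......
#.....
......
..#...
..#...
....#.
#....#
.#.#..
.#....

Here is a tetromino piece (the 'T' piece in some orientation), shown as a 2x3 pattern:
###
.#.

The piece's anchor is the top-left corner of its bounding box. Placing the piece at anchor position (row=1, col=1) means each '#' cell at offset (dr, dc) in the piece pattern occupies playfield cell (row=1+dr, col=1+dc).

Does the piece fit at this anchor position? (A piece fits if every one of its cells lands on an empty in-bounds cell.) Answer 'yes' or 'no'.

Answer: yes

Derivation:
Check each piece cell at anchor (1, 1):
  offset (0,0) -> (1,1): empty -> OK
  offset (0,1) -> (1,2): empty -> OK
  offset (0,2) -> (1,3): empty -> OK
  offset (1,1) -> (2,2): empty -> OK
All cells valid: yes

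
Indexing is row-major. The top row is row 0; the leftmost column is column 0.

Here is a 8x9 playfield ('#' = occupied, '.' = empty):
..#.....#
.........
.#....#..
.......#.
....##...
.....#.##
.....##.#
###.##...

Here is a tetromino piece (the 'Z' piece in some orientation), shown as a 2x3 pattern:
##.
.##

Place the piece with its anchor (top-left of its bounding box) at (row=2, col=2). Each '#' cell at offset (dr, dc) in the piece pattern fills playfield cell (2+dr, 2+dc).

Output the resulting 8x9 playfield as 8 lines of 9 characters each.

Fill (2+0,2+0) = (2,2)
Fill (2+0,2+1) = (2,3)
Fill (2+1,2+1) = (3,3)
Fill (2+1,2+2) = (3,4)

Answer: ..#.....#
.........
.###..#..
...##..#.
....##...
.....#.##
.....##.#
###.##...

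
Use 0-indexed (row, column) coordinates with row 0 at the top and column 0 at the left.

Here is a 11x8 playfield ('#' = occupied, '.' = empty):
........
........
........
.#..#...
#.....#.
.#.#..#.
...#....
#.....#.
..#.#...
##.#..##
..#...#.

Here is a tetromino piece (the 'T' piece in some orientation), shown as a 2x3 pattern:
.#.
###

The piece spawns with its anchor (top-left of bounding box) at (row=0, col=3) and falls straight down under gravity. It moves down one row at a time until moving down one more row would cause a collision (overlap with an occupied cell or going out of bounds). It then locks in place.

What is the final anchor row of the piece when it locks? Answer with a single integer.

Answer: 1

Derivation:
Spawn at (row=0, col=3). Try each row:
  row 0: fits
  row 1: fits
  row 2: blocked -> lock at row 1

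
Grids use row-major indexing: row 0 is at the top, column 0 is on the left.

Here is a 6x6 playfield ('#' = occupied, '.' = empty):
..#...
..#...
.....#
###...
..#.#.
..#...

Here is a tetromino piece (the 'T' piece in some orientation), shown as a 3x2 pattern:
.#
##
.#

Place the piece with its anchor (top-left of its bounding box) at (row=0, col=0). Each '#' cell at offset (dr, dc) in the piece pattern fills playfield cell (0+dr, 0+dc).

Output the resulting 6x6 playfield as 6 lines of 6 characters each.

Answer: .##...
###...
.#...#
###...
..#.#.
..#...

Derivation:
Fill (0+0,0+1) = (0,1)
Fill (0+1,0+0) = (1,0)
Fill (0+1,0+1) = (1,1)
Fill (0+2,0+1) = (2,1)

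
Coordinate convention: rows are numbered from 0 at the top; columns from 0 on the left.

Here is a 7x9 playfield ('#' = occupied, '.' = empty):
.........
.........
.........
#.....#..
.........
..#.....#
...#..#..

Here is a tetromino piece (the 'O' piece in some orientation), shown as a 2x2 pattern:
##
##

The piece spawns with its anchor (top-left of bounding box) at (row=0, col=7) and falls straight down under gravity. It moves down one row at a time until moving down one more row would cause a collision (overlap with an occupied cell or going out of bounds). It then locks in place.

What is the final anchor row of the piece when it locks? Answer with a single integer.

Answer: 3

Derivation:
Spawn at (row=0, col=7). Try each row:
  row 0: fits
  row 1: fits
  row 2: fits
  row 3: fits
  row 4: blocked -> lock at row 3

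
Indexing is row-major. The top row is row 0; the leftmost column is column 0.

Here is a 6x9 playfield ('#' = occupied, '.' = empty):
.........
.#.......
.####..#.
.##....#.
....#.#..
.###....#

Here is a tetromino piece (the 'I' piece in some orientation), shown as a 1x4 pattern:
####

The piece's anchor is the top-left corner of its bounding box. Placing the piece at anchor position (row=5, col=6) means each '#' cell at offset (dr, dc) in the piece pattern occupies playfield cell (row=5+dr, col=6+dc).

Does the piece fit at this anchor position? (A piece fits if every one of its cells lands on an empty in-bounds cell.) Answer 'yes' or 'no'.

Answer: no

Derivation:
Check each piece cell at anchor (5, 6):
  offset (0,0) -> (5,6): empty -> OK
  offset (0,1) -> (5,7): empty -> OK
  offset (0,2) -> (5,8): occupied ('#') -> FAIL
  offset (0,3) -> (5,9): out of bounds -> FAIL
All cells valid: no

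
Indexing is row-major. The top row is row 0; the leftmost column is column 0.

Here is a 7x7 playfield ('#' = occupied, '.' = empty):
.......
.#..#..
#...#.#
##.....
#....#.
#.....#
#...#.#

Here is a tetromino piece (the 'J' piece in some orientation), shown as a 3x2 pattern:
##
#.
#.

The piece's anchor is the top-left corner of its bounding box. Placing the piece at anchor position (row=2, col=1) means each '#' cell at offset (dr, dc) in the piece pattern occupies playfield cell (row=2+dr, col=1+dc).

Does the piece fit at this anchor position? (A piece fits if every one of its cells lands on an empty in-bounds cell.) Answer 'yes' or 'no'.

Check each piece cell at anchor (2, 1):
  offset (0,0) -> (2,1): empty -> OK
  offset (0,1) -> (2,2): empty -> OK
  offset (1,0) -> (3,1): occupied ('#') -> FAIL
  offset (2,0) -> (4,1): empty -> OK
All cells valid: no

Answer: no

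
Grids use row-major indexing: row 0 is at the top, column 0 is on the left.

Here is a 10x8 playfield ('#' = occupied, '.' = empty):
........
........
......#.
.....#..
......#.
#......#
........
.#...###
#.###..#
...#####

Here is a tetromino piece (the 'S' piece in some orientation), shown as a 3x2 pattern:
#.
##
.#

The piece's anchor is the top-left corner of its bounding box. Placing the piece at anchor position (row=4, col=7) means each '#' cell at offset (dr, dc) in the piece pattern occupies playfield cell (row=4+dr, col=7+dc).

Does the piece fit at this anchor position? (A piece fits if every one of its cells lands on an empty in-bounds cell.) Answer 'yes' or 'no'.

Check each piece cell at anchor (4, 7):
  offset (0,0) -> (4,7): empty -> OK
  offset (1,0) -> (5,7): occupied ('#') -> FAIL
  offset (1,1) -> (5,8): out of bounds -> FAIL
  offset (2,1) -> (6,8): out of bounds -> FAIL
All cells valid: no

Answer: no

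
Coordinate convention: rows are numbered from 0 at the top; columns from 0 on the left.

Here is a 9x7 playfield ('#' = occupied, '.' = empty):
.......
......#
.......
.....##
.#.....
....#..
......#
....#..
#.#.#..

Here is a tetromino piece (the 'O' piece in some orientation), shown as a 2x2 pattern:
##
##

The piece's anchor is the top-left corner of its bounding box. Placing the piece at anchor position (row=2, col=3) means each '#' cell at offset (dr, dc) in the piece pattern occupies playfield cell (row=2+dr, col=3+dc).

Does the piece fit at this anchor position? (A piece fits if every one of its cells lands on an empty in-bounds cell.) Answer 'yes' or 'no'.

Check each piece cell at anchor (2, 3):
  offset (0,0) -> (2,3): empty -> OK
  offset (0,1) -> (2,4): empty -> OK
  offset (1,0) -> (3,3): empty -> OK
  offset (1,1) -> (3,4): empty -> OK
All cells valid: yes

Answer: yes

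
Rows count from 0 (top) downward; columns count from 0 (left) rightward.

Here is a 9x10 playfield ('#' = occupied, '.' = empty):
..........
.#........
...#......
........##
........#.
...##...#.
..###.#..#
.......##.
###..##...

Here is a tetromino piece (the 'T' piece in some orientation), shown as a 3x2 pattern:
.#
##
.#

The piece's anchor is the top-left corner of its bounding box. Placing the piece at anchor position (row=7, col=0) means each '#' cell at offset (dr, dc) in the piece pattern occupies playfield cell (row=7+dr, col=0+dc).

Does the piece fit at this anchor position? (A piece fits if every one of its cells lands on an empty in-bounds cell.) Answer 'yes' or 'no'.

Answer: no

Derivation:
Check each piece cell at anchor (7, 0):
  offset (0,1) -> (7,1): empty -> OK
  offset (1,0) -> (8,0): occupied ('#') -> FAIL
  offset (1,1) -> (8,1): occupied ('#') -> FAIL
  offset (2,1) -> (9,1): out of bounds -> FAIL
All cells valid: no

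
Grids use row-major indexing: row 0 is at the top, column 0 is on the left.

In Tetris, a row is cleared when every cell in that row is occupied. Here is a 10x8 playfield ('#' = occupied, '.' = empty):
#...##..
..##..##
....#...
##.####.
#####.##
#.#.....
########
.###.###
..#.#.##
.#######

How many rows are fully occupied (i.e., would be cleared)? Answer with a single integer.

Check each row:
  row 0: 5 empty cells -> not full
  row 1: 4 empty cells -> not full
  row 2: 7 empty cells -> not full
  row 3: 2 empty cells -> not full
  row 4: 1 empty cell -> not full
  row 5: 6 empty cells -> not full
  row 6: 0 empty cells -> FULL (clear)
  row 7: 2 empty cells -> not full
  row 8: 4 empty cells -> not full
  row 9: 1 empty cell -> not full
Total rows cleared: 1

Answer: 1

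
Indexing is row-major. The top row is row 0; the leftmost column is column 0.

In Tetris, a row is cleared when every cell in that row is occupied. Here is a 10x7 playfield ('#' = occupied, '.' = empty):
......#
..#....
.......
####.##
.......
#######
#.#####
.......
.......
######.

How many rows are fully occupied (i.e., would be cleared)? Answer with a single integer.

Check each row:
  row 0: 6 empty cells -> not full
  row 1: 6 empty cells -> not full
  row 2: 7 empty cells -> not full
  row 3: 1 empty cell -> not full
  row 4: 7 empty cells -> not full
  row 5: 0 empty cells -> FULL (clear)
  row 6: 1 empty cell -> not full
  row 7: 7 empty cells -> not full
  row 8: 7 empty cells -> not full
  row 9: 1 empty cell -> not full
Total rows cleared: 1

Answer: 1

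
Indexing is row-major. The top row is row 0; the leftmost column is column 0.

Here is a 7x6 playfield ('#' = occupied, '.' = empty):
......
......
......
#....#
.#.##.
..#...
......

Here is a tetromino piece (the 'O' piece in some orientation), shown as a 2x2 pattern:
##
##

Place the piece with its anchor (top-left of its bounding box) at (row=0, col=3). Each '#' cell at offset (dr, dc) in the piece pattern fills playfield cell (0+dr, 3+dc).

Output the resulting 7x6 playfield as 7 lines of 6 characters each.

Fill (0+0,3+0) = (0,3)
Fill (0+0,3+1) = (0,4)
Fill (0+1,3+0) = (1,3)
Fill (0+1,3+1) = (1,4)

Answer: ...##.
...##.
......
#....#
.#.##.
..#...
......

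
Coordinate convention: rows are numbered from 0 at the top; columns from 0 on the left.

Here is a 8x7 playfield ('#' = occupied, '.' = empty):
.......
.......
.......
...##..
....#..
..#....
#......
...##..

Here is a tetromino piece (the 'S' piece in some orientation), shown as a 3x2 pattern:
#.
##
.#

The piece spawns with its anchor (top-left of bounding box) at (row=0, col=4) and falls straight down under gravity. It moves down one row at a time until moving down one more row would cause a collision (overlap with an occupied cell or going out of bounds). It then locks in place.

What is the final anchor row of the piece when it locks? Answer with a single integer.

Spawn at (row=0, col=4). Try each row:
  row 0: fits
  row 1: fits
  row 2: blocked -> lock at row 1

Answer: 1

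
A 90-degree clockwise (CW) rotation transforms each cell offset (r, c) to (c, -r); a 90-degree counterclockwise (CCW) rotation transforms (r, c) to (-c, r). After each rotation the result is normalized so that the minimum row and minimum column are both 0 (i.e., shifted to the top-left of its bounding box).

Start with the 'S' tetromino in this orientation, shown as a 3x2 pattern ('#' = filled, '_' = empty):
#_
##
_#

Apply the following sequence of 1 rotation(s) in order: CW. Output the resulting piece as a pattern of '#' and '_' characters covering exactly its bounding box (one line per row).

Answer: _##
##_

Derivation:
Start:
#_
##
_#
After rotation 1 (CW):
_##
##_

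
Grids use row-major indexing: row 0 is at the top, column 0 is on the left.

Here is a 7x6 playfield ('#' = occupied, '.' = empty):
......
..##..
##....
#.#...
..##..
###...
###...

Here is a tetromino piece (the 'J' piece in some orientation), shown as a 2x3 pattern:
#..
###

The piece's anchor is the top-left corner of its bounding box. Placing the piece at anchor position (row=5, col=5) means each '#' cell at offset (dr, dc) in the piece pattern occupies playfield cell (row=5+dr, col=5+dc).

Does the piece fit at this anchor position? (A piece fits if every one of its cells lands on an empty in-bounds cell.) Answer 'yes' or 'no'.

Answer: no

Derivation:
Check each piece cell at anchor (5, 5):
  offset (0,0) -> (5,5): empty -> OK
  offset (1,0) -> (6,5): empty -> OK
  offset (1,1) -> (6,6): out of bounds -> FAIL
  offset (1,2) -> (6,7): out of bounds -> FAIL
All cells valid: no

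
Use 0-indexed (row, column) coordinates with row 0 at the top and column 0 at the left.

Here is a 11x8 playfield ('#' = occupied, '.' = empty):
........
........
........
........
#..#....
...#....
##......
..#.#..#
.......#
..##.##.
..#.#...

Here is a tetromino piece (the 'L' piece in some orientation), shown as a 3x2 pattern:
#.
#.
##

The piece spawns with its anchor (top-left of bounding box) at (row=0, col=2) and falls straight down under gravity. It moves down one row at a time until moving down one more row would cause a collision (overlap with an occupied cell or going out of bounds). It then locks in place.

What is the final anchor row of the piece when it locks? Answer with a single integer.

Spawn at (row=0, col=2). Try each row:
  row 0: fits
  row 1: fits
  row 2: blocked -> lock at row 1

Answer: 1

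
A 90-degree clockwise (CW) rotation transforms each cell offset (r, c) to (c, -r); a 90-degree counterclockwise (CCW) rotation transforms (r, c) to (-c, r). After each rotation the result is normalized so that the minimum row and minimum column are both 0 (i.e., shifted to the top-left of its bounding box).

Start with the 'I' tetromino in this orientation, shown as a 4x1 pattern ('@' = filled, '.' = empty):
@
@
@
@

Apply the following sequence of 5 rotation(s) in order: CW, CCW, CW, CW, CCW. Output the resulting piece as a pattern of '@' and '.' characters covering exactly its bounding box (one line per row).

Start:
@
@
@
@
After rotation 1 (CW):
@@@@
After rotation 2 (CCW):
@
@
@
@
After rotation 3 (CW):
@@@@
After rotation 4 (CW):
@
@
@
@
After rotation 5 (CCW):
@@@@

Answer: @@@@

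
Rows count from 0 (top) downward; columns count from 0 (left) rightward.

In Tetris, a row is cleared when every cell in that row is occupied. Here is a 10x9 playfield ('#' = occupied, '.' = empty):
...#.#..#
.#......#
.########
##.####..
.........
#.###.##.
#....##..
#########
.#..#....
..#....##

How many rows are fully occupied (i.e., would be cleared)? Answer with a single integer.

Answer: 1

Derivation:
Check each row:
  row 0: 6 empty cells -> not full
  row 1: 7 empty cells -> not full
  row 2: 1 empty cell -> not full
  row 3: 3 empty cells -> not full
  row 4: 9 empty cells -> not full
  row 5: 3 empty cells -> not full
  row 6: 6 empty cells -> not full
  row 7: 0 empty cells -> FULL (clear)
  row 8: 7 empty cells -> not full
  row 9: 6 empty cells -> not full
Total rows cleared: 1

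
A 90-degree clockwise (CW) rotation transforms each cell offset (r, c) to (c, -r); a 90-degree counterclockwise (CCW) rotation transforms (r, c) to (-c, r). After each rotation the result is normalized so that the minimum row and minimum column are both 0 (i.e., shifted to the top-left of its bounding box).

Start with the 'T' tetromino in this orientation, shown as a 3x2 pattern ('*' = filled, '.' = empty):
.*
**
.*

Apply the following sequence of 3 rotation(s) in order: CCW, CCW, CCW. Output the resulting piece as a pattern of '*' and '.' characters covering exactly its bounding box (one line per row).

Start:
.*
**
.*
After rotation 1 (CCW):
***
.*.
After rotation 2 (CCW):
*.
**
*.
After rotation 3 (CCW):
.*.
***

Answer: .*.
***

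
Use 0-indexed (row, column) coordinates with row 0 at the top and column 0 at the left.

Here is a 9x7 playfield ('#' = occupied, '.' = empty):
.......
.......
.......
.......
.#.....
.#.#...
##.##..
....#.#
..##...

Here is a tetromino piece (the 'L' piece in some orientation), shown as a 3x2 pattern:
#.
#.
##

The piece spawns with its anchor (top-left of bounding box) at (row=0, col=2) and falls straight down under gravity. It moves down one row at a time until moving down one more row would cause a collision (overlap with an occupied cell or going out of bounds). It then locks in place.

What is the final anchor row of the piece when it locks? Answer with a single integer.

Answer: 2

Derivation:
Spawn at (row=0, col=2). Try each row:
  row 0: fits
  row 1: fits
  row 2: fits
  row 3: blocked -> lock at row 2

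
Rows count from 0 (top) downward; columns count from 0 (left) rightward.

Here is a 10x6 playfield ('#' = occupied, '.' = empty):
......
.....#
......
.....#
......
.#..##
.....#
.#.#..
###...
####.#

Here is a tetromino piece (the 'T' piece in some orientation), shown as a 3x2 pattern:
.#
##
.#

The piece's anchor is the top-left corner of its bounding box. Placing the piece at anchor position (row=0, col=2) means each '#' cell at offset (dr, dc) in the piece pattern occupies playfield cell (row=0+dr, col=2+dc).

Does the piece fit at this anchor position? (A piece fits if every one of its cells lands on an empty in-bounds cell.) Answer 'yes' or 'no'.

Check each piece cell at anchor (0, 2):
  offset (0,1) -> (0,3): empty -> OK
  offset (1,0) -> (1,2): empty -> OK
  offset (1,1) -> (1,3): empty -> OK
  offset (2,1) -> (2,3): empty -> OK
All cells valid: yes

Answer: yes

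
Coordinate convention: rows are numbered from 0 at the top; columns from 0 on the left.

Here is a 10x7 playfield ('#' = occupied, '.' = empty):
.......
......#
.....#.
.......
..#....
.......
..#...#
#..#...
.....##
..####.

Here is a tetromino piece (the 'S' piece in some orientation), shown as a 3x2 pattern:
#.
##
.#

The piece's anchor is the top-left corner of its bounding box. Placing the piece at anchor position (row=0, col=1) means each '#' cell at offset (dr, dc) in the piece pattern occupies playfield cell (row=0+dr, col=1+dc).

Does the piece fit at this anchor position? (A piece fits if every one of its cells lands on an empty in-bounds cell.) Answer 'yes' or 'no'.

Answer: yes

Derivation:
Check each piece cell at anchor (0, 1):
  offset (0,0) -> (0,1): empty -> OK
  offset (1,0) -> (1,1): empty -> OK
  offset (1,1) -> (1,2): empty -> OK
  offset (2,1) -> (2,2): empty -> OK
All cells valid: yes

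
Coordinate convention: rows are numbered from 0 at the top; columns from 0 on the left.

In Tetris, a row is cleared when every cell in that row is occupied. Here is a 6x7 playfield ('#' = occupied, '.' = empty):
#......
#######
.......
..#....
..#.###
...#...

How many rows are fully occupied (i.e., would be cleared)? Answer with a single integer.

Check each row:
  row 0: 6 empty cells -> not full
  row 1: 0 empty cells -> FULL (clear)
  row 2: 7 empty cells -> not full
  row 3: 6 empty cells -> not full
  row 4: 3 empty cells -> not full
  row 5: 6 empty cells -> not full
Total rows cleared: 1

Answer: 1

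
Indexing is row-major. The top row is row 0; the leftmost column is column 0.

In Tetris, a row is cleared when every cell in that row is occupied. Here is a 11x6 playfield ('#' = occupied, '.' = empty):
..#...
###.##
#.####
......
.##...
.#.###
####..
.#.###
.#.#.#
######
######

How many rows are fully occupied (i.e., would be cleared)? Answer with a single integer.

Answer: 2

Derivation:
Check each row:
  row 0: 5 empty cells -> not full
  row 1: 1 empty cell -> not full
  row 2: 1 empty cell -> not full
  row 3: 6 empty cells -> not full
  row 4: 4 empty cells -> not full
  row 5: 2 empty cells -> not full
  row 6: 2 empty cells -> not full
  row 7: 2 empty cells -> not full
  row 8: 3 empty cells -> not full
  row 9: 0 empty cells -> FULL (clear)
  row 10: 0 empty cells -> FULL (clear)
Total rows cleared: 2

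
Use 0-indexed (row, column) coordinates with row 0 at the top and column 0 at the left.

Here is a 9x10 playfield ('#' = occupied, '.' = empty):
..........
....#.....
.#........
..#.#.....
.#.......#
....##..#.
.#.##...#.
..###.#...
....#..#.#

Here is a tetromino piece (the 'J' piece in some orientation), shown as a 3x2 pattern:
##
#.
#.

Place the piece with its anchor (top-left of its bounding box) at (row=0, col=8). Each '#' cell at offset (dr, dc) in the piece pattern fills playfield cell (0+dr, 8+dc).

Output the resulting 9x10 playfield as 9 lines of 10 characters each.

Fill (0+0,8+0) = (0,8)
Fill (0+0,8+1) = (0,9)
Fill (0+1,8+0) = (1,8)
Fill (0+2,8+0) = (2,8)

Answer: ........##
....#...#.
.#......#.
..#.#.....
.#.......#
....##..#.
.#.##...#.
..###.#...
....#..#.#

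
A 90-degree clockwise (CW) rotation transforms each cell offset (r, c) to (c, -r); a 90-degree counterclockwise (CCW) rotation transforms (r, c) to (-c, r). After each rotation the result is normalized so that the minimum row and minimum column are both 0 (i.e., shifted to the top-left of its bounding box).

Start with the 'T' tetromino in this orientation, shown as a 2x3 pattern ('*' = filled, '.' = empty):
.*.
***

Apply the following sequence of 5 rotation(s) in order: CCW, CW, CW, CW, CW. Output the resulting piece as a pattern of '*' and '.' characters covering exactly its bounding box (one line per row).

Start:
.*.
***
After rotation 1 (CCW):
.*
**
.*
After rotation 2 (CW):
.*.
***
After rotation 3 (CW):
*.
**
*.
After rotation 4 (CW):
***
.*.
After rotation 5 (CW):
.*
**
.*

Answer: .*
**
.*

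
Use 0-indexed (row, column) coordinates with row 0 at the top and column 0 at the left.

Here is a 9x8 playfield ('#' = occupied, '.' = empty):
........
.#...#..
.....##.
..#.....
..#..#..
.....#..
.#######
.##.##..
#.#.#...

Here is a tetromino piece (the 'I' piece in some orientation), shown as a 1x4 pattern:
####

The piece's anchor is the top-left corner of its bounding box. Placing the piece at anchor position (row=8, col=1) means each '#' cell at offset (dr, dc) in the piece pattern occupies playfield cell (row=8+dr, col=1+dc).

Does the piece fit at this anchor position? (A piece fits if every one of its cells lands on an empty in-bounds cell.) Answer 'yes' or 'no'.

Answer: no

Derivation:
Check each piece cell at anchor (8, 1):
  offset (0,0) -> (8,1): empty -> OK
  offset (0,1) -> (8,2): occupied ('#') -> FAIL
  offset (0,2) -> (8,3): empty -> OK
  offset (0,3) -> (8,4): occupied ('#') -> FAIL
All cells valid: no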